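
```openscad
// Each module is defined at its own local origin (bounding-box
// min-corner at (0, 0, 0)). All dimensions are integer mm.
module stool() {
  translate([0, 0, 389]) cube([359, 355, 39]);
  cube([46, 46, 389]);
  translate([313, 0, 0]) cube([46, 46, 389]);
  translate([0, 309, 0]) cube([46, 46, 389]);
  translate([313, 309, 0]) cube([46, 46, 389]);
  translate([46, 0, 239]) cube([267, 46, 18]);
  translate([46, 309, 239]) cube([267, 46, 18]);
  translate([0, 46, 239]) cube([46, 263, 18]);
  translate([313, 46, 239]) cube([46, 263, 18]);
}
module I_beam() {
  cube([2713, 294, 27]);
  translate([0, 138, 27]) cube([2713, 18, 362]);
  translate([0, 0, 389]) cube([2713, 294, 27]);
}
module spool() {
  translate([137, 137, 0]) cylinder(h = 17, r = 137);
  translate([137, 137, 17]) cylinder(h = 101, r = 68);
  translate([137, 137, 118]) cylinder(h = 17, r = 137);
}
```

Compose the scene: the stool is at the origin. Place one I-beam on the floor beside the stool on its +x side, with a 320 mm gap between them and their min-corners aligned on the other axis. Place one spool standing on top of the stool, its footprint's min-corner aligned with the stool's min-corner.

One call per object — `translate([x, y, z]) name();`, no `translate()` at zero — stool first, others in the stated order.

stool();
translate([679, 0, 0]) I_beam();
translate([0, 0, 428]) spool();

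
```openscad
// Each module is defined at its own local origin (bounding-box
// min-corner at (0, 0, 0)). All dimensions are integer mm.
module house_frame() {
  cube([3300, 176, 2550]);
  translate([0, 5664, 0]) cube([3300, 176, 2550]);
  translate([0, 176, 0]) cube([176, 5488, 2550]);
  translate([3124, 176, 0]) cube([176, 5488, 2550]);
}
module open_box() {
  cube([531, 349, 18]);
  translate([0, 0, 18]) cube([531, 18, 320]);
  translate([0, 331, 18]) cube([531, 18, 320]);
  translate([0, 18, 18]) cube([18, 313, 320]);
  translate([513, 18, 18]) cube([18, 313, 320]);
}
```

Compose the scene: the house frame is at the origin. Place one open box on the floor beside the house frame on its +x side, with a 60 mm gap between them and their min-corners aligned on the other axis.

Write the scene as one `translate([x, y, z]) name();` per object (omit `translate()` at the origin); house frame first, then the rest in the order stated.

house_frame();
translate([3360, 0, 0]) open_box();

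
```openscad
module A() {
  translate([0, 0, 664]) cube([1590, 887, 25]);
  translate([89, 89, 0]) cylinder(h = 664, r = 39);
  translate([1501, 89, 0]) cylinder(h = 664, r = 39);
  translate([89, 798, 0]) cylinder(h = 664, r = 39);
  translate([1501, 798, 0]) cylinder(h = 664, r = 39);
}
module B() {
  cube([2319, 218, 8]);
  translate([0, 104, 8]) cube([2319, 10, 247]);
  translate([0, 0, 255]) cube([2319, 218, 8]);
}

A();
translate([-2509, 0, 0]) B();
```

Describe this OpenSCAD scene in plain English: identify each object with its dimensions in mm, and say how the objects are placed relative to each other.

A is a rectangular dining table. The top is 1590×887×25 mm with its upper surface at z = 689 mm. It stands on four round legs of 78 mm diameter, each leg's bounding box inset 50 mm from the nearest pair of top edges, running from the floor to the underside of the top.

B is an I-beam lying along x, 2319 mm long. Overall section height 263 mm. Two flanges 218 mm wide (y) and 8 mm thick, one on the floor and one at the top; a web 10 mm thick runs between them, centred on the flange width.

The I-beam is on the floor beside the table on its −x side.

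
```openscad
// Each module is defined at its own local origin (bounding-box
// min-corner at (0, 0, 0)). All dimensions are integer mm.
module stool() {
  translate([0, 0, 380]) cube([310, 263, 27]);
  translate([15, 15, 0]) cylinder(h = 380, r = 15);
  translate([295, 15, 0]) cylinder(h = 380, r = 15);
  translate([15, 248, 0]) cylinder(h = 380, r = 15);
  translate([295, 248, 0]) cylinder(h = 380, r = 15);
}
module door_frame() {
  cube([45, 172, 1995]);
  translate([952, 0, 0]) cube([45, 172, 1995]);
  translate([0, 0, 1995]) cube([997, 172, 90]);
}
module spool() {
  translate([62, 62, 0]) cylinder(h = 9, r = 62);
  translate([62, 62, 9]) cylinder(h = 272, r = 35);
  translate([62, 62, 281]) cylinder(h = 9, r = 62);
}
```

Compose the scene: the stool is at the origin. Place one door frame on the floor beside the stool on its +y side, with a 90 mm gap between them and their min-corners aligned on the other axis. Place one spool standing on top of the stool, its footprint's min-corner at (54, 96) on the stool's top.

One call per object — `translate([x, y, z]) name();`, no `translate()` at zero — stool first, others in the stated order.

stool();
translate([0, 353, 0]) door_frame();
translate([54, 96, 407]) spool();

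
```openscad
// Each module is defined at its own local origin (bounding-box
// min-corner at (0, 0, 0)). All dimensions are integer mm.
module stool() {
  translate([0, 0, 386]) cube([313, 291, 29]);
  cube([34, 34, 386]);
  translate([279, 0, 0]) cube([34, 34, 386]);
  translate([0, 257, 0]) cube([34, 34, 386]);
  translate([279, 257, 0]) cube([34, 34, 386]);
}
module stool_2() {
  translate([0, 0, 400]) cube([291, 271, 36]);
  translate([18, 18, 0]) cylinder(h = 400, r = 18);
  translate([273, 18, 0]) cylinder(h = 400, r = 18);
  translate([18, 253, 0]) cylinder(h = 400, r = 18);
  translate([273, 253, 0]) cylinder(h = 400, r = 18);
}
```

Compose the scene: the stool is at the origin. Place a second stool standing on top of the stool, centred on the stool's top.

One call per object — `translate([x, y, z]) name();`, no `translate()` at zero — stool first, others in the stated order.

stool();
translate([11, 10, 415]) stool_2();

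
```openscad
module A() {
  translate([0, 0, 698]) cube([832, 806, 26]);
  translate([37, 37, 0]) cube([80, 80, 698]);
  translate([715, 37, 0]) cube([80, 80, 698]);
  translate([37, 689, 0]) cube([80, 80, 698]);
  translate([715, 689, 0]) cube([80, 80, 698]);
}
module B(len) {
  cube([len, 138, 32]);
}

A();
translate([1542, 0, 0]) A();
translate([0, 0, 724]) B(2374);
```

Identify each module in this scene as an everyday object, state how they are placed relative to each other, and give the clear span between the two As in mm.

Second table starts at x = 1542; first ends at x = 832; clear span = 1542 − 832 = 710 mm.

A is a table. B is a beam. A beam spans the tops of two tables. The clear span between the two tables is 710 mm.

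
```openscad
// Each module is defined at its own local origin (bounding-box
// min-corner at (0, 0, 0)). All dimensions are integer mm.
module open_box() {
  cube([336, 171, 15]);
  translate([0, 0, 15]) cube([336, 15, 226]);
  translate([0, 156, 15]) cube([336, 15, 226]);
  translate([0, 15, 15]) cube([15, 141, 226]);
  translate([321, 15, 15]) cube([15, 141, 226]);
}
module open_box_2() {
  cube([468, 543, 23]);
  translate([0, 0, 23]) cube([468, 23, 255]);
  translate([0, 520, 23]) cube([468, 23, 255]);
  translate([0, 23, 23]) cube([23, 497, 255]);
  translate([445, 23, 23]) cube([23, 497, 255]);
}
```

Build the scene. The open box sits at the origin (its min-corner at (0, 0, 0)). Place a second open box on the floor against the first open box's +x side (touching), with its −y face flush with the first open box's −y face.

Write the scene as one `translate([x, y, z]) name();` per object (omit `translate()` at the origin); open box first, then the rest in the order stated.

open_box();
translate([336, 0, 0]) open_box_2();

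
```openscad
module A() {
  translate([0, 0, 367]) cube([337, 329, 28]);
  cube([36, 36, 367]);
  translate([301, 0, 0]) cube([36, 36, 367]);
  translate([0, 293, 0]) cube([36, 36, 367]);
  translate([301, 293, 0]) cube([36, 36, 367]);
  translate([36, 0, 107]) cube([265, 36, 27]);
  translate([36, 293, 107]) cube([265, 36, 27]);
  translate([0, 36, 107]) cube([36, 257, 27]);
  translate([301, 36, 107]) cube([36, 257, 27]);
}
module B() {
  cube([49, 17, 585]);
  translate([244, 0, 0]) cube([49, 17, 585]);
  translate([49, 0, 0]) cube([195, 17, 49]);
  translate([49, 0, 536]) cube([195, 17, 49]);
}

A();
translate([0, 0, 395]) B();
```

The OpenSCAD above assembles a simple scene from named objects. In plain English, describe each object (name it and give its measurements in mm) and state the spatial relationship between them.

A is a four-legged stool. The seat is a 337×329×28 mm slab whose top surface is at z = 395 mm; four square legs, each 36×36 mm in cross-section, run from the floor (z = 0) to the underside of the seat, each flush with a corner of the seat. Four stretchers, 36 mm wide and 27 mm tall, connect adjacent legs with their undersides at z = 107 mm, each running between the inner faces of the legs it joins and aligned with the legs' outer faces on the other axis.

B is a rectangular picture frame lying in the x–z plane (depth along y). The opening is 195 mm wide (x) by 487 mm tall (z), surrounded by a border 49 mm wide on all four sides. The frame is 17 mm deep and is made of two full-height vertical stiles with two horizontal rails fitted between them.

The picture frame is on top of the stool.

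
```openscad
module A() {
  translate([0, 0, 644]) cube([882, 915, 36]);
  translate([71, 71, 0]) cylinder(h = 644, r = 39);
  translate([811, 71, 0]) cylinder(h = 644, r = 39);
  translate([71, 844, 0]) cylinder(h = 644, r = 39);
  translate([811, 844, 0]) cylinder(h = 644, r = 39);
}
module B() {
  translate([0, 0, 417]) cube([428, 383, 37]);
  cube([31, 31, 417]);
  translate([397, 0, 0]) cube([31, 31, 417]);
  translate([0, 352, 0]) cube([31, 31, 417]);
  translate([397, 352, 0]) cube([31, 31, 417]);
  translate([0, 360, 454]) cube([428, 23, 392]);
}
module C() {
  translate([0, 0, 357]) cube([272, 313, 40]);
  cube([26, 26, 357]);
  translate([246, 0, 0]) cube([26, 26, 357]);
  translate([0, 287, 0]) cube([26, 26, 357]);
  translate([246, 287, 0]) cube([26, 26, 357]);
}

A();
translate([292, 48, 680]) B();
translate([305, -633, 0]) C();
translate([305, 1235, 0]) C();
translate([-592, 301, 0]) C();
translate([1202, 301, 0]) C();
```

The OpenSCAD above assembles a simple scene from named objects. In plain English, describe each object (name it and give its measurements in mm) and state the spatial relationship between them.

A is a table with a 882×915 mm rectangular top, 36 mm thick, top surface at z = 680 mm, supported by four round legs of 78 mm diameter, each leg's bounding box inset 32 mm from the nearest pair of top edges, running from the floor.

B is a chair: 428×383 mm seat, 37 mm thick, top at z = 454 mm, on four 31 mm square corner legs flush with the seat edges. A 23 mm thick backrest slab spans the full seat width, extending 392 mm above the seat top, its back face flush with the seat's +y edge.

C is a four-legged stool. The seat is 272×313 mm, 40 mm thick, top at z = 397 mm. It stands on four square legs, each 26×26 mm in cross-section, from z = 0 to the seat underside, each flush with a corner of the seat.

The chair is on top of the table. Four stools sit around the table at the −y, +y, −x, +x sides.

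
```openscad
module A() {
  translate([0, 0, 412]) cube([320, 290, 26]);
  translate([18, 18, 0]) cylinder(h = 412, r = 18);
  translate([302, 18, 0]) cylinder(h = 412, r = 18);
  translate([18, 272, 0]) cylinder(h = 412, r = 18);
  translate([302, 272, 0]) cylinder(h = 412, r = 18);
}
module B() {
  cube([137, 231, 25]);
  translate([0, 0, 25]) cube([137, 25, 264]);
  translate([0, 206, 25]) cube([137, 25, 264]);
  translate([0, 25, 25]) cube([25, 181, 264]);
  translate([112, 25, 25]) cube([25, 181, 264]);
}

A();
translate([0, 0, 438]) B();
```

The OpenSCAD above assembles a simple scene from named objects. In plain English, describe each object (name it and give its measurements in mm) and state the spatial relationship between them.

A is a four-legged stool. The seat is a 320×290×26 mm slab whose top surface is at z = 438 mm; four round legs, each 36 mm in diameter, run from the floor (z = 0) to the underside of the seat, each leg's axis is inset half a diameter from the nearest pair of seat edges (so the leg's bounding box is flush with the corner).

B is an open-topped rectangular box: outside dimensions 137×231×289 mm, with a uniform wall and base thickness of 25 mm. The base is a full 137×231 slab on the floor; four walls sit on top of the base. The front and back walls (the −y and +y sides) span the full width; the two side walls fit between them.

The open box is on top of the stool.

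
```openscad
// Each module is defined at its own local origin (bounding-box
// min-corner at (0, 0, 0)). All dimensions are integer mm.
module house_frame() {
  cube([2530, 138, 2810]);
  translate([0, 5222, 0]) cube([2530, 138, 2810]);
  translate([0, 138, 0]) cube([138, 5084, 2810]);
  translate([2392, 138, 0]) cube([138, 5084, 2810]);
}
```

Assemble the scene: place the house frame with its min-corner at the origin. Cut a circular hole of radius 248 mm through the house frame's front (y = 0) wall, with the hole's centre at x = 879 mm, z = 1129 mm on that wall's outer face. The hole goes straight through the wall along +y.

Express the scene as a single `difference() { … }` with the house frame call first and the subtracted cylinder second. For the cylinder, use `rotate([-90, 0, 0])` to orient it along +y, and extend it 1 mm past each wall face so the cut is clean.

difference() {
  house_frame();
  translate([879, -1, 1129]) rotate([-90, 0, 0]) cylinder(h = 140, r = 248);
}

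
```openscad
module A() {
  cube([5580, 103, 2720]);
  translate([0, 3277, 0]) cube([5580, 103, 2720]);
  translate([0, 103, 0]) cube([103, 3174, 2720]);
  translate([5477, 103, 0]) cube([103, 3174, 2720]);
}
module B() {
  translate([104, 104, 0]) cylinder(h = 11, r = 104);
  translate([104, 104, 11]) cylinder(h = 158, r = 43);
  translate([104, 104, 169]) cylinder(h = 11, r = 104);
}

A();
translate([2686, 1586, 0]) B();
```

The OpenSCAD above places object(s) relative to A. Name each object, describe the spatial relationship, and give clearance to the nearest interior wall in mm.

Clearances: x = 2583, y = 1483; minimum 1483 mm.

A is a house frame. B is a spool. The spool sits inside the house frame, centred. The clearance to the nearest interior wall is 1483 mm.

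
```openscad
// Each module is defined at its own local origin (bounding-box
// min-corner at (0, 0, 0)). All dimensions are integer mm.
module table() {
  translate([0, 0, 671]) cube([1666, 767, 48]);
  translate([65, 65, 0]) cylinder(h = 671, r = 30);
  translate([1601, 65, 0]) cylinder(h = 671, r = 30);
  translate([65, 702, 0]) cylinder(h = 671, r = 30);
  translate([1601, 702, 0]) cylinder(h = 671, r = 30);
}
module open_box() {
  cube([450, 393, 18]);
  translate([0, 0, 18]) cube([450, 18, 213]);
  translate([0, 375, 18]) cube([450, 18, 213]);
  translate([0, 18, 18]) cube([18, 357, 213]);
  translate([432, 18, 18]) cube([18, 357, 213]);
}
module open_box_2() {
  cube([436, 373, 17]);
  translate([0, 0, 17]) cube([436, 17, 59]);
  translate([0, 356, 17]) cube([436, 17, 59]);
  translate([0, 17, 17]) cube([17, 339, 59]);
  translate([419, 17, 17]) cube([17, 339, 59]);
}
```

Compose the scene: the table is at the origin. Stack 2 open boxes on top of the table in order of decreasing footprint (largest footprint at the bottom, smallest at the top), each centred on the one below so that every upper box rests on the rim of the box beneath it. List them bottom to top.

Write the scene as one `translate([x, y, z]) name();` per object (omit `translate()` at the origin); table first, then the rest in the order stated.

table();
translate([608, 187, 719]) open_box();
translate([615, 197, 950]) open_box_2();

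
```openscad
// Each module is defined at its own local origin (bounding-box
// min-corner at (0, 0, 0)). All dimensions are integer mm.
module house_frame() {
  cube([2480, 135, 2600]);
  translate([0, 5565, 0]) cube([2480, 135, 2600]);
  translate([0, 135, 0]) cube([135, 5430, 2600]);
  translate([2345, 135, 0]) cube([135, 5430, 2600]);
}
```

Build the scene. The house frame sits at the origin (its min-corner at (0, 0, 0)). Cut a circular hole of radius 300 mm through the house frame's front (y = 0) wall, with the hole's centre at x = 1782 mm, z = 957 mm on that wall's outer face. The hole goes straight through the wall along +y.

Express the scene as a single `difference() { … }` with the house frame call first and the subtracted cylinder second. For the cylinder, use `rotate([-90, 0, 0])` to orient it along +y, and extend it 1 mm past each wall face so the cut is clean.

difference() {
  house_frame();
  translate([1782, -1, 957]) rotate([-90, 0, 0]) cylinder(h = 137, r = 300);
}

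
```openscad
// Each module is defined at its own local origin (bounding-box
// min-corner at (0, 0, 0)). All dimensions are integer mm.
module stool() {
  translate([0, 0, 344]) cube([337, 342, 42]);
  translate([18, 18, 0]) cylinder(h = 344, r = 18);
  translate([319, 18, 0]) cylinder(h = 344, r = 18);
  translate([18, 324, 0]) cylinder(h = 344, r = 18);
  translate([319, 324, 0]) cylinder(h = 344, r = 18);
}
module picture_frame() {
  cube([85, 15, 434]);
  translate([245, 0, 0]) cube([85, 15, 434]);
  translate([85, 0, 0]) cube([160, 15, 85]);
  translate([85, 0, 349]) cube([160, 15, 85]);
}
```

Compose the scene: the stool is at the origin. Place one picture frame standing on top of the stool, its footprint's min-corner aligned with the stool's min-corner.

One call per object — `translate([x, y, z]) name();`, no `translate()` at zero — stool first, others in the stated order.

stool();
translate([0, 0, 386]) picture_frame();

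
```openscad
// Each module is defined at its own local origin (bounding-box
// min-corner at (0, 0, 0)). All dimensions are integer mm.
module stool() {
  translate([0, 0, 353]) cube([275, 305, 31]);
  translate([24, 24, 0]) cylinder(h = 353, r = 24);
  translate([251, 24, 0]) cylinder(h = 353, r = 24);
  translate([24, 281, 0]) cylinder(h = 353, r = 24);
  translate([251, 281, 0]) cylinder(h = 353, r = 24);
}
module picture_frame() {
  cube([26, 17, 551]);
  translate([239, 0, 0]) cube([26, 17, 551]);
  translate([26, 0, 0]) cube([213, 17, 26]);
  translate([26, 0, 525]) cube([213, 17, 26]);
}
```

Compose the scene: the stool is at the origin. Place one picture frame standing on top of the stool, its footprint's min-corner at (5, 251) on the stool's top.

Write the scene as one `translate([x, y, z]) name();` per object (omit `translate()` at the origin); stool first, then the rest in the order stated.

stool();
translate([5, 251, 384]) picture_frame();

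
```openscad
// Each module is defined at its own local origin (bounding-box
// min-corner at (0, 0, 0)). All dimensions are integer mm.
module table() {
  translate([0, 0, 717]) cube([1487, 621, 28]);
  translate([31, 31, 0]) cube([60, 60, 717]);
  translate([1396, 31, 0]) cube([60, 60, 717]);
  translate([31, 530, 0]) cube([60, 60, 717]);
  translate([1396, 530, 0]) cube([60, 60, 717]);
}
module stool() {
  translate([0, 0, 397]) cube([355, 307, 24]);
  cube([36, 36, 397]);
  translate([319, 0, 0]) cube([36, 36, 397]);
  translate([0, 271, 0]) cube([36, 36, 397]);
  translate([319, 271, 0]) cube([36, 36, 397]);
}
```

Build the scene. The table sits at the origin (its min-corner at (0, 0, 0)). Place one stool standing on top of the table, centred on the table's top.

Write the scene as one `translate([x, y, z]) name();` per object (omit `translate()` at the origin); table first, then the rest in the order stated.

table();
translate([566, 157, 745]) stool();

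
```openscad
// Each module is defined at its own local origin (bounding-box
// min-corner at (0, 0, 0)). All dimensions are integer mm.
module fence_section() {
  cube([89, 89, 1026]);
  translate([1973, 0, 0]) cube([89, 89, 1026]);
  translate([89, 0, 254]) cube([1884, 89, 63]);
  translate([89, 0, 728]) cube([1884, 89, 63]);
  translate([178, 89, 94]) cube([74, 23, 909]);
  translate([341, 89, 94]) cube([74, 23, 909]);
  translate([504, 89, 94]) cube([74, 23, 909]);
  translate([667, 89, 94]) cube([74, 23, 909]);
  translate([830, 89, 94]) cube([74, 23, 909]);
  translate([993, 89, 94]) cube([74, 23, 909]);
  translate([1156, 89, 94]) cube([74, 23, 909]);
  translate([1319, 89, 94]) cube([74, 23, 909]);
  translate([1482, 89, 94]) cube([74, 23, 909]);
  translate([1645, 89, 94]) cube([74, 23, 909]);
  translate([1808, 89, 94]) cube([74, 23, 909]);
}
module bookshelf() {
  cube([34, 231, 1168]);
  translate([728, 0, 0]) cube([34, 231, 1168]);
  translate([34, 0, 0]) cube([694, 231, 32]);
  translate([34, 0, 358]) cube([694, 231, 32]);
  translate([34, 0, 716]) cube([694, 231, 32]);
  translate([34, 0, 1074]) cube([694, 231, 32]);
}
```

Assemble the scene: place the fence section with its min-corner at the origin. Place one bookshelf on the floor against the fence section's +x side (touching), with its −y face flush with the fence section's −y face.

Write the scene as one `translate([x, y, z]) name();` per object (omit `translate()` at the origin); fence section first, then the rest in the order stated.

fence_section();
translate([2062, 0, 0]) bookshelf();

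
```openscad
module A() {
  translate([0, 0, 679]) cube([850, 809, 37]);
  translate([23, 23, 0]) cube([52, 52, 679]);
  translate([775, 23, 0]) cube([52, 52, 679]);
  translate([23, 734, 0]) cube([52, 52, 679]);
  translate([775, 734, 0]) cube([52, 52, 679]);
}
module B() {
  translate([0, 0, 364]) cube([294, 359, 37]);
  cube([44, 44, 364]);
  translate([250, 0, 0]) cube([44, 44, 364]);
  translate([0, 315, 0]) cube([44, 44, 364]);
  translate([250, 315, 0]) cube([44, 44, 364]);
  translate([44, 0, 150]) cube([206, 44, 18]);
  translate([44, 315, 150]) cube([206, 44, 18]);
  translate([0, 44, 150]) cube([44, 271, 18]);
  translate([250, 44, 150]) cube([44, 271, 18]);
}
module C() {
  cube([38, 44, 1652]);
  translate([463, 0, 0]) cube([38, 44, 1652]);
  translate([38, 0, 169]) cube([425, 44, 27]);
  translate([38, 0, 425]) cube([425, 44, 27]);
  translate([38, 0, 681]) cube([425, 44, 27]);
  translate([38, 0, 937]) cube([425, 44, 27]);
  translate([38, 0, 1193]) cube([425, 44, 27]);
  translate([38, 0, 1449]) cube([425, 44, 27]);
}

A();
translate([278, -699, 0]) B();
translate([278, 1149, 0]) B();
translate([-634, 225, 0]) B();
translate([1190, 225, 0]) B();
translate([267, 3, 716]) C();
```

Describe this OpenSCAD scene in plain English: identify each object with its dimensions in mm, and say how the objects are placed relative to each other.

A is a rectangular dining table. The top is 850×809×37 mm with its upper surface at z = 716 mm. It stands on four 52×52 mm square legs, each inset 23 mm from the nearest pair of top edges, running from the floor to the underside of the top.

B is a four-legged stool. The seat is 294×359 mm, 37 mm thick, top at z = 401 mm. It stands on four square legs, each 44×44 mm in cross-section, from z = 0 to the seat underside, each flush with a corner of the seat. Four stretchers, 44 mm wide and 18 mm tall, connect adjacent legs with their undersides at z = 150 mm, each running between the inner faces of the legs it joins and aligned with the legs' outer faces on the other axis.

C is a straight ladder. Two 38×44 mm vertical rails, 1652 mm tall, stand 501 mm apart (outside-to-outside) with their front faces coplanar on the −y side. 6 rungs, each 44 mm deep and 27 mm tall, span between the inner faces of the rails, front faces flush with the rails. The lowest rung's underside is at z = 169 mm and rungs are spaced 256 mm apart (underside to underside).

Four stools sit around the table at the −y, +y, −x, +x sides. The ladder is on top of the table.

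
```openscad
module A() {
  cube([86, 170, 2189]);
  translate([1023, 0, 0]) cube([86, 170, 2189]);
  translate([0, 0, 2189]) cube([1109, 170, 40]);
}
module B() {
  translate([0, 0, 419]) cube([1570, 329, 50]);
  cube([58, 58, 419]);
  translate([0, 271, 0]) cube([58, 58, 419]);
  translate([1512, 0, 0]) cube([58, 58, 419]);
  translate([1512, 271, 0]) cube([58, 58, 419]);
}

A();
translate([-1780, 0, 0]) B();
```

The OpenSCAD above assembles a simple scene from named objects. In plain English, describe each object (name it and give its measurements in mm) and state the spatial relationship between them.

A is a door frame. The clear opening is 937 mm wide and 2189 mm high. Two 86 mm wide jambs, 170 mm deep, stand either side of the opening from the floor to the top of the opening. A 40 mm thick head sits across the top of both jambs, spanning the full outside width of the frame.

B is a bench: a 1570×329 mm seat slab, 50 mm thick, top at z = 469 mm, on four 58×58 mm square legs flush with the seat corners and standing on z = 0.

The bench is on the floor beside the door frame on its −x side.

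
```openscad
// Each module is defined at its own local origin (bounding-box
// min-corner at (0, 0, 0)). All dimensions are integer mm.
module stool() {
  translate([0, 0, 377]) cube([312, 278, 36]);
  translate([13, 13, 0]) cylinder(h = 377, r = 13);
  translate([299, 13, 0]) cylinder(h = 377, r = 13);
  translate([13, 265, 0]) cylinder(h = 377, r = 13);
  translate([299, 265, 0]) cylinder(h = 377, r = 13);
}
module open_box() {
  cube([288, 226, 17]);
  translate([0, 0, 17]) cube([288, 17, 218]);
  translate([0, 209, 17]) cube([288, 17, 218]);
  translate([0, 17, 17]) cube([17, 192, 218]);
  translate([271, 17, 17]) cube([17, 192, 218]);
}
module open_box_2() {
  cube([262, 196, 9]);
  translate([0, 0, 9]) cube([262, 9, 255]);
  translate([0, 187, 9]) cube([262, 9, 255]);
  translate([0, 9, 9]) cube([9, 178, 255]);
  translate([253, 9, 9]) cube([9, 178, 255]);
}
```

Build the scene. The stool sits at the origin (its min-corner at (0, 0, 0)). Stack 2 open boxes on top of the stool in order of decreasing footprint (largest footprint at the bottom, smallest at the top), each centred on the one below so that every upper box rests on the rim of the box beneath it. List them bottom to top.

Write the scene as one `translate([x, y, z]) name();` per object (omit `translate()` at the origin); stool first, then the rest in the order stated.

stool();
translate([12, 26, 413]) open_box();
translate([25, 41, 648]) open_box_2();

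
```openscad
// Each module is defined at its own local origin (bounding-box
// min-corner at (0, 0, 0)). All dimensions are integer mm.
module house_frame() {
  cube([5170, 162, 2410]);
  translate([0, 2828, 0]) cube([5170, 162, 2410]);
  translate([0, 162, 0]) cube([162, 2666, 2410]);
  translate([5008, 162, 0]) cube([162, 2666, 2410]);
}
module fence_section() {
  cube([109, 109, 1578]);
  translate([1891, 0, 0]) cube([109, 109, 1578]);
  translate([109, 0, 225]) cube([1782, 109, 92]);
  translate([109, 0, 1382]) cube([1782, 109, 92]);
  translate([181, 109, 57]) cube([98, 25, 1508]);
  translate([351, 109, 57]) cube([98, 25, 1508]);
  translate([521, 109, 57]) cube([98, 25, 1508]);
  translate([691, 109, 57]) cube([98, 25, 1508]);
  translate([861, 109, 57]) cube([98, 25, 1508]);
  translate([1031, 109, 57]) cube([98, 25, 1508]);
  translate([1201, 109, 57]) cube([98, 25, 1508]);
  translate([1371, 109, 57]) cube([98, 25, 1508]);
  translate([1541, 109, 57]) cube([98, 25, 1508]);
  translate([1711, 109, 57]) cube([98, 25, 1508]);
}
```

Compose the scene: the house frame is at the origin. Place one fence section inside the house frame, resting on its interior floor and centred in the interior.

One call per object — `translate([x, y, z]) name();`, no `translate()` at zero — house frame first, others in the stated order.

house_frame();
translate([1585, 1428, 0]) fence_section();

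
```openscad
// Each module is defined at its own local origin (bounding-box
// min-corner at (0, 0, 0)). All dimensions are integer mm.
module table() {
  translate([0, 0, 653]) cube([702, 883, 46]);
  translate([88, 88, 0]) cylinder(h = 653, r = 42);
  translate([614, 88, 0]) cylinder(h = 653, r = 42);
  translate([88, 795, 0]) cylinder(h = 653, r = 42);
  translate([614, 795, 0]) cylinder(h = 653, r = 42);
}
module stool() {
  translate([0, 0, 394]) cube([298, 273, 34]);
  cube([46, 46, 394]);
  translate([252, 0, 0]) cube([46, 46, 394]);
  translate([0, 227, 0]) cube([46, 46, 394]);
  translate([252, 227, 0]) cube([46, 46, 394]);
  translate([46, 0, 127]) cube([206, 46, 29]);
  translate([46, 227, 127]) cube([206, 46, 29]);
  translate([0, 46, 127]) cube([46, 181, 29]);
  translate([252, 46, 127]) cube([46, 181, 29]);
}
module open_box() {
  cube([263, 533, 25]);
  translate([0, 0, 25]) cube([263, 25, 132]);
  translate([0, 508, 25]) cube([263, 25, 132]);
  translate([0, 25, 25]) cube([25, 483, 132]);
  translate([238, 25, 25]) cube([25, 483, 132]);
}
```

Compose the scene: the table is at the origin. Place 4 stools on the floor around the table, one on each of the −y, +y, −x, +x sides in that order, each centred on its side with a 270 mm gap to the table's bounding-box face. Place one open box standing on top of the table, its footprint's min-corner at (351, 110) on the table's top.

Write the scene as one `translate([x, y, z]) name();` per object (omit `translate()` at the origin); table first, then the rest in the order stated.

table();
translate([202, -543, 0]) stool();
translate([202, 1153, 0]) stool();
translate([-568, 305, 0]) stool();
translate([972, 305, 0]) stool();
translate([351, 110, 699]) open_box();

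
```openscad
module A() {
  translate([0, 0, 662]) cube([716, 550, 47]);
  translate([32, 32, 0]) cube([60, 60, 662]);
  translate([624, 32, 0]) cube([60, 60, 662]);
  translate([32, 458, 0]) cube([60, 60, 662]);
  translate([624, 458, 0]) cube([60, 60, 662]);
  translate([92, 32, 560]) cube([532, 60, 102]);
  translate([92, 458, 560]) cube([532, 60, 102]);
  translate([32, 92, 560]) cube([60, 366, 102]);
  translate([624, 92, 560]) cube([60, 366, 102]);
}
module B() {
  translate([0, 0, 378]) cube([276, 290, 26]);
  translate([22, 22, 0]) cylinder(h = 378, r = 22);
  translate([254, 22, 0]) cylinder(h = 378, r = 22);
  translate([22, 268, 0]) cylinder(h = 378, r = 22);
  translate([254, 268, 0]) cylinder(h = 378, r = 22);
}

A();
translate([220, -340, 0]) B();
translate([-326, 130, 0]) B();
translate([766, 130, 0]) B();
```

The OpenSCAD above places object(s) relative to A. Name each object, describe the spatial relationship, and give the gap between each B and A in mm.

Each stool's nearest face is 50 mm from the table's bounding box.

A is a table. B is a stool. Three stools sit around the table at the −y, −x, +x sides. The gap between each stool and the table is 50 mm.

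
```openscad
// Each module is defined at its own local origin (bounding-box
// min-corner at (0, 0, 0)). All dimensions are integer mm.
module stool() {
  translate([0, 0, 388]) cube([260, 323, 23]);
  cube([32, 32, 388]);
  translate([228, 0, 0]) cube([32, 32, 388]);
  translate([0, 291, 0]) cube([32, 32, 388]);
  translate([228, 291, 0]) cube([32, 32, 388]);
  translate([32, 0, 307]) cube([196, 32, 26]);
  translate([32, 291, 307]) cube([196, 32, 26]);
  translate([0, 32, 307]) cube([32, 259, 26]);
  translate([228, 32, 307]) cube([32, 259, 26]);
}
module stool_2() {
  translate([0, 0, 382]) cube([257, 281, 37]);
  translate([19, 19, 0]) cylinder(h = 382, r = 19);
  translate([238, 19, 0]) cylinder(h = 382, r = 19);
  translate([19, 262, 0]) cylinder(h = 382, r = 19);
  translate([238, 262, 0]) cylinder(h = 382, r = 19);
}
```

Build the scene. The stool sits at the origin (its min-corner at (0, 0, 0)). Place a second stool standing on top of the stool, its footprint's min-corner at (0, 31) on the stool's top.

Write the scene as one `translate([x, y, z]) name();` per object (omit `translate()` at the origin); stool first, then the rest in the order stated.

stool();
translate([0, 31, 411]) stool_2();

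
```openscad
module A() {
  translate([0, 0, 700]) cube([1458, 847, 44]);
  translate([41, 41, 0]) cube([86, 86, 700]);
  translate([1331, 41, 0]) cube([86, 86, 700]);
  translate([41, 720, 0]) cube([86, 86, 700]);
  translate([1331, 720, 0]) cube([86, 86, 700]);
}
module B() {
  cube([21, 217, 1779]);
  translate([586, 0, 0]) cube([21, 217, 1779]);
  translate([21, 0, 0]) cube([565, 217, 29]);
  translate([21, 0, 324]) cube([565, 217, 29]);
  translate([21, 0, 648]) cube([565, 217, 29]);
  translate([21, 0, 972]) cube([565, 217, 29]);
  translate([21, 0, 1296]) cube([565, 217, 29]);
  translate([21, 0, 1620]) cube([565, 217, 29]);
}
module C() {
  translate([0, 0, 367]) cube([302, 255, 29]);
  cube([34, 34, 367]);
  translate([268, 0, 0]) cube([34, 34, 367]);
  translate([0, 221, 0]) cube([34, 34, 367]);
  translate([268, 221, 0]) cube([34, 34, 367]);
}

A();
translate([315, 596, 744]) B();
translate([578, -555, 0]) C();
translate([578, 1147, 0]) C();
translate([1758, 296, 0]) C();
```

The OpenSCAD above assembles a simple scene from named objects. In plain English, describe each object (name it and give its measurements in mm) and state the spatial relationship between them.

A is a table with a 1458×847 mm rectangular top, 44 mm thick, top surface at z = 744 mm, supported by four 86×86 mm square legs, each inset 41 mm from the nearest pair of top edges, running from the floor.

B is a bookshelf 607 mm wide overall, 217 mm deep and 1779 mm tall. The two sides are 21 mm thick vertical panels. 6 horizontal shelves of 29 mm thickness span between the inner faces of the sides; the lowest shelf sits on the floor and shelves are stacked with a clear vertical gap of 295 mm between each pair.

C is a simple wooden stool: a rectangular seat 302 mm (x) by 255 mm (y), 29 mm thick, top face at z = 396 mm, on four square legs, each 34×34 mm in cross-section. The legs rest on z = 0, each flush with a corner of the seat.

The bookshelf is on top of the table. Three stools sit around the table at the −y, +y, +x sides.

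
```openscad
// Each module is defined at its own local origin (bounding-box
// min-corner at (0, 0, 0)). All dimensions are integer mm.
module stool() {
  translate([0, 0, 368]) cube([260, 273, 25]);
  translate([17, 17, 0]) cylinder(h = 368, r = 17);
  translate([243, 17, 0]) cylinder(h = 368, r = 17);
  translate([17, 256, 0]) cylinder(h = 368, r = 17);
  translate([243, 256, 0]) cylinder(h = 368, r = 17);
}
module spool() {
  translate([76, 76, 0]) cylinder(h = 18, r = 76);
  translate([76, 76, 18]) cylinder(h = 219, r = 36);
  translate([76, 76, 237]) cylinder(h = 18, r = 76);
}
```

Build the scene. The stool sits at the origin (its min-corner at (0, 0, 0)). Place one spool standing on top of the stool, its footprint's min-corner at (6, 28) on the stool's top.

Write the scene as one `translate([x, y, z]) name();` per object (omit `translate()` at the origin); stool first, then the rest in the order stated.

stool();
translate([6, 28, 393]) spool();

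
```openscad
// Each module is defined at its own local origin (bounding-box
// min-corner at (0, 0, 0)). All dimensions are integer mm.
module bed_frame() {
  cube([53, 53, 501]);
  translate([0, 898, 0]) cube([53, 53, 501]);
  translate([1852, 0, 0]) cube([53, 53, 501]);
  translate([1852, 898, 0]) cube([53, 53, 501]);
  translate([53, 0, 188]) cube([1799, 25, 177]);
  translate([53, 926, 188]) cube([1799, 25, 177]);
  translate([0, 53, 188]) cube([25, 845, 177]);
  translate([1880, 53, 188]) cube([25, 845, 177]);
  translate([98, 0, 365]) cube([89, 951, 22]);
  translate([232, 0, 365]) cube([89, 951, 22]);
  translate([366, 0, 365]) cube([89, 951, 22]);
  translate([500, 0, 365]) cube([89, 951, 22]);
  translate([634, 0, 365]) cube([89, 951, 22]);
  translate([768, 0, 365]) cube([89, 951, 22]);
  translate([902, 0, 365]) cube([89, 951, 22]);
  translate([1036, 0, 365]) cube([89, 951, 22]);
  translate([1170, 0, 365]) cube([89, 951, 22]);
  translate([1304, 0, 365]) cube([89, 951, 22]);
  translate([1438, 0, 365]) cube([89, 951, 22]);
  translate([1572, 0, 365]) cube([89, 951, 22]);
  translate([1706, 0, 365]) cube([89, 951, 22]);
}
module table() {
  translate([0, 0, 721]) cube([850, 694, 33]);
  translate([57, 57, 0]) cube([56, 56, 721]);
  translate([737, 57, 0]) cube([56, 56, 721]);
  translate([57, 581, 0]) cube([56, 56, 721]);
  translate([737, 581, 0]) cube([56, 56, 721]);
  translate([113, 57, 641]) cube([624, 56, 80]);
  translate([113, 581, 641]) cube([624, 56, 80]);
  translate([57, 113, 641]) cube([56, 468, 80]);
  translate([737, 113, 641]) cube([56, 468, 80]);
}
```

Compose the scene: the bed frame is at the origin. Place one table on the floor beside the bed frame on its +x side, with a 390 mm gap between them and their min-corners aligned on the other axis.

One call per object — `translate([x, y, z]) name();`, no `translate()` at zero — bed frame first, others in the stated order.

bed_frame();
translate([2295, 0, 0]) table();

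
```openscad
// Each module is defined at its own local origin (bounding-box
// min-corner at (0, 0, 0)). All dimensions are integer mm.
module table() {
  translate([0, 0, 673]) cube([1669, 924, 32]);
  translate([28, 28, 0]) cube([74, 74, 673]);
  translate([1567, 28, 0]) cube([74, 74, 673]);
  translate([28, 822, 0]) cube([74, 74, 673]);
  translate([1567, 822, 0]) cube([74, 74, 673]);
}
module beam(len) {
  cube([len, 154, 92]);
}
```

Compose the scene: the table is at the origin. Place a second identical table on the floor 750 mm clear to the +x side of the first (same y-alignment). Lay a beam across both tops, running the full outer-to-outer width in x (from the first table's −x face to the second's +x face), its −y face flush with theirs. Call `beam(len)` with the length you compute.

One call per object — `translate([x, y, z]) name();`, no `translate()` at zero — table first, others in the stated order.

table();
translate([2419, 0, 0]) table();
translate([0, 0, 705]) beam(4088);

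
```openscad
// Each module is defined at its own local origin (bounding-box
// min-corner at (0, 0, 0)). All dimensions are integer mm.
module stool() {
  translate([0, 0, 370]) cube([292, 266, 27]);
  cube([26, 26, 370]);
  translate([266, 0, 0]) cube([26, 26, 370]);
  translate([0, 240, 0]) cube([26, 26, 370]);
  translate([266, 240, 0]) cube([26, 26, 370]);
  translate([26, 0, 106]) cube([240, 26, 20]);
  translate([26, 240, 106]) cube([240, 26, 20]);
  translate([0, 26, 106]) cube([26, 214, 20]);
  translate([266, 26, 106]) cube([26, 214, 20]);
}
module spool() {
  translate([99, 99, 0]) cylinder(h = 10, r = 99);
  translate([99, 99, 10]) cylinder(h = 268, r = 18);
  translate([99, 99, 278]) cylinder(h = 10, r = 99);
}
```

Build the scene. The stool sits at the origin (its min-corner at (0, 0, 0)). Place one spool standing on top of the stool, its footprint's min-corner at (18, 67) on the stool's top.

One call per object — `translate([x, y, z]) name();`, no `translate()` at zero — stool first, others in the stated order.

stool();
translate([18, 67, 397]) spool();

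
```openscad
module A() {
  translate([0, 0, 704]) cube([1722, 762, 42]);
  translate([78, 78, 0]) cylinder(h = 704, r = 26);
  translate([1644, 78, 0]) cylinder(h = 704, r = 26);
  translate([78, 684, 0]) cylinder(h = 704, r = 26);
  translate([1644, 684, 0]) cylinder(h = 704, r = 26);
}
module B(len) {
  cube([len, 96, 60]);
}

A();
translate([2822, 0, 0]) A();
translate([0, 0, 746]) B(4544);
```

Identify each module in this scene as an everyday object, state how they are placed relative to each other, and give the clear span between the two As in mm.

Second table starts at x = 2822; first ends at x = 1722; clear span = 2822 − 1722 = 1100 mm.

A is a table. B is a beam. A beam spans the tops of two tables. The clear span between the two tables is 1100 mm.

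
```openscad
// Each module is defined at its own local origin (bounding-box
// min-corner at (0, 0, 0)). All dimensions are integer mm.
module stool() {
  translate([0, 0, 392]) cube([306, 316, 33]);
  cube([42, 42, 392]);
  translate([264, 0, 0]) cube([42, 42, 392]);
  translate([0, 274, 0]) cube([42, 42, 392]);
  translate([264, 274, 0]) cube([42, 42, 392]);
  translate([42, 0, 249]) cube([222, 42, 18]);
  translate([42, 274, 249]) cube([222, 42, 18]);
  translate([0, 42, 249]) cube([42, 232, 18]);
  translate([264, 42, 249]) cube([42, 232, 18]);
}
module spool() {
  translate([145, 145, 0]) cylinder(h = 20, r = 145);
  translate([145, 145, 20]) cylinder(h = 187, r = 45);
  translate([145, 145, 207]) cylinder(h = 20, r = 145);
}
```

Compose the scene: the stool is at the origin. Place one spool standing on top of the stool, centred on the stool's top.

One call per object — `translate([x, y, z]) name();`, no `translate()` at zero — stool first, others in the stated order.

stool();
translate([8, 13, 425]) spool();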